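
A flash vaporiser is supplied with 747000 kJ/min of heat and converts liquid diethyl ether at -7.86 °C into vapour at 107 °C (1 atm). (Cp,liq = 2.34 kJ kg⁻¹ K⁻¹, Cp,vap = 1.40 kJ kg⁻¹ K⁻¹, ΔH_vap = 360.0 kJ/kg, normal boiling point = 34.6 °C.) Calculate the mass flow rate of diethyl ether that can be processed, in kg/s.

Δh = 2.34×(34.6−-7.86) + 360.0 + 1.40×(107−34.6) = 560.72 kJ/kg
Q = 747000 kJ/min = 12450 kJ/s = 12450 kJ/s
ṁ = Q/Δh = 12450 / 560.72 = 22.204 kg/s

ṁ = 22.2 kg/s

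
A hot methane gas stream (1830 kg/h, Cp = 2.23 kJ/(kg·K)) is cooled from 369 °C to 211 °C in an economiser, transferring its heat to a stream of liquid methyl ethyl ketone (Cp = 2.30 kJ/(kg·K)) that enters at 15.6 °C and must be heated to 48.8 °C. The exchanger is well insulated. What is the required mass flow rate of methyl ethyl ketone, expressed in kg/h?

Heat released by hot stream: Q = 1830 × 2.23 × (369 − 211) = 644780 kJ/h
Energy balance on cold side (adiabatic exchanger): Q = ṁ_c·Cp_c·(T_c,out − T_c,in)
ṁ_c = 644780 / [2.30 × (48.8 − 15.6)] = 8444 kg/h

ṁ_c = 8440 kg/h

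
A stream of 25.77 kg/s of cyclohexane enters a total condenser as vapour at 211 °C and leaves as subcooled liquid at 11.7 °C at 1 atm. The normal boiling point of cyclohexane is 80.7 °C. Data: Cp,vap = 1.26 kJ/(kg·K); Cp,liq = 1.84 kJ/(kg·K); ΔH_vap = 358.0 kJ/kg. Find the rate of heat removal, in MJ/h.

vapour 211→80.7 °C: -164.18 kJ/kg
condensation at 80.7 °C: -358 kJ/kg
liquid 80.7→11.7 °C: -126.96 kJ/kg
Δh = -164.18 + -358 + -126.96 = -649.14 kJ/kg
Q = ṁ·Δh = 25.77 kg/s × -649.14 kJ/kg = -16728 kJ/s
|Q| = 16728 kW = 60222 MJ/h

Q_c = 60200 MJ/h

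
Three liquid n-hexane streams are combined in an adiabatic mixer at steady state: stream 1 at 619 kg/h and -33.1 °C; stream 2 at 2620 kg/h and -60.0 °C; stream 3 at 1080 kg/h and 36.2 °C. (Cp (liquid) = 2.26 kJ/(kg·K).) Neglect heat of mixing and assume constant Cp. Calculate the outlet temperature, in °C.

T_out = -32.1 °C

Adiabatic, steady state ⇒ Σ ṁᵢCp,ᵢ(T_out − Tᵢ) = 0
Σ ṁᵢCp,ᵢTᵢ = 619×2.26×-33.1 + 2620×2.26×-60.0 + 1080×2.26×36.2 = -313220
Σ ṁᵢCp,ᵢ = 619×2.26 + 2620×2.26 + 1080×2.26 = 9760.9
T_out = -313220 / 9760.9 = -32.089 °C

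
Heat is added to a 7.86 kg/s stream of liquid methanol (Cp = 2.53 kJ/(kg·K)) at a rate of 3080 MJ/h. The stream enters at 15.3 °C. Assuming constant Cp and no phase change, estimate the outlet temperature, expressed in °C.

Q = 3080 MJ/h = 855.56 kJ/s
ΔT = Q/(ṁ·Cp) = 855.56/(7.86×2.53) = 43.023 K
T_out = 15.3 + 43.023 = 58.323 °C

T_out = 58.3 °C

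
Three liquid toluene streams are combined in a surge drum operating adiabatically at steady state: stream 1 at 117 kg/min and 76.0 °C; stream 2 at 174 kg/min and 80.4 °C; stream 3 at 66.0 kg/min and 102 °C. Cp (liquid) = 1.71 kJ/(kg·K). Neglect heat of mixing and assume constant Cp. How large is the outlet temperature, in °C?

Energy balance with Q = 0: Σ ṁᵢCp,ᵢ(T_out − Tᵢ) = 0
Σ ṁᵢCp,ᵢTᵢ = 117×1.71×76.0 + 174×1.71×80.4 + 66.0×1.71×102 = 50639
Σ ṁᵢCp,ᵢ = 117×1.71 + 174×1.71 + 66.0×1.71 = 610.47
T_out = 50639 / 610.47 = 82.951 °C

T_out = 83.0 °C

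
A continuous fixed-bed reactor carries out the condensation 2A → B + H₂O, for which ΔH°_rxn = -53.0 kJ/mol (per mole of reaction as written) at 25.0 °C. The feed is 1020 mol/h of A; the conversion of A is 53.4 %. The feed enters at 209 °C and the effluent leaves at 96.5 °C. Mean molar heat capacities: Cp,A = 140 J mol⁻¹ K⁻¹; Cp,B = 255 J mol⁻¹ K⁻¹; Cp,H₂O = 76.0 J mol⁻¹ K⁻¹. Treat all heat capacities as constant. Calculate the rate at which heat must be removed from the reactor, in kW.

Extent of reaction ξ = 0.534 × 1020 / 2 = 272.34 mol/h
Reaction term: ξ·ΔH°_rxn = 272.34 × -53.0 = -14434 kJ/h
Sensible, feed 209→25 °C: -26275 kJ/h
Outlet flows (mol/h): A 475.32, B 272.34, H₂O 272.34
Sensible, products 25→96.5 °C: 11203 kJ/h
Q = ΔH = -29506 kJ/h = -8.1961 kW
Heat removed = 8.1961 kW

Q_out = 8.20 kW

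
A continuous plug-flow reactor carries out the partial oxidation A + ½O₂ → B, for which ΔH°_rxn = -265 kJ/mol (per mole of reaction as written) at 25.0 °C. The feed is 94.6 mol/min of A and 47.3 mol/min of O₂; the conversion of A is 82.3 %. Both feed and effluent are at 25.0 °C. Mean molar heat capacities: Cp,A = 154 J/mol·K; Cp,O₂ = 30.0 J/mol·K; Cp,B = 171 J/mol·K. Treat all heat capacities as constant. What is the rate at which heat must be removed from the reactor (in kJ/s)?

Q_out = 344 kJ/s

Extent of reaction ξ = 0.823 × 94.6 = 77.856 mol/min
Reaction term: ξ·ΔH°_rxn = 77.856 × -265 = -20632 kJ/min
Q = ΔH = -20632 kJ/min = -343.86 kW
Heat removed = 343.86 kJ/s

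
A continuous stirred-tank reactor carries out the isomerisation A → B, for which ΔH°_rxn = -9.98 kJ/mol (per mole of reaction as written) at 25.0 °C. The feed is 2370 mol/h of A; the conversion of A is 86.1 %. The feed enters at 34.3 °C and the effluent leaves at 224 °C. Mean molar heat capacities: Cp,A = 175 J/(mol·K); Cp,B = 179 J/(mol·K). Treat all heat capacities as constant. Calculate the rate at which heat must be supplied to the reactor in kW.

Extent of reaction ξ = 0.861 × 2370 = 2040.6 mol/h
Reaction term: ξ·ΔH°_rxn = 2040.6 × -9.98 = -20365 kJ/h
Sensible, feed 34.3→25 °C: -3857.2 kJ/h
Outlet flows (mol/h): A 329.43, B 2040.6
Sensible, products 25→224 °C: 84160 kJ/h
Q = ΔH = 59937 kJ/h = 16.649 kW
Heat supplied = 16.649 kW

Q_in = 16.6 kW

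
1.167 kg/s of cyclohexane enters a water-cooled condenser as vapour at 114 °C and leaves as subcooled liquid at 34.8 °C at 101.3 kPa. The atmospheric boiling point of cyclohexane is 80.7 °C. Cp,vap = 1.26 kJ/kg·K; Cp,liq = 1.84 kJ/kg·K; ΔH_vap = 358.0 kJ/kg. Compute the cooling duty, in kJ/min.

vapour 114→80.7 °C: -41.958 kJ/kg
condensation at 80.7 °C: -358 kJ/kg
liquid 80.7→34.8 °C: -84.456 kJ/kg
Δh = -41.958 + -358 + -84.456 = -484.41 kJ/kg
Q = ṁ·Δh = 1.167 kg/s × -484.41 kJ/kg = -565.31 kJ/s
|Q| = 565.31 kW = 33919 kJ/min

Q_c = 33900 kJ/min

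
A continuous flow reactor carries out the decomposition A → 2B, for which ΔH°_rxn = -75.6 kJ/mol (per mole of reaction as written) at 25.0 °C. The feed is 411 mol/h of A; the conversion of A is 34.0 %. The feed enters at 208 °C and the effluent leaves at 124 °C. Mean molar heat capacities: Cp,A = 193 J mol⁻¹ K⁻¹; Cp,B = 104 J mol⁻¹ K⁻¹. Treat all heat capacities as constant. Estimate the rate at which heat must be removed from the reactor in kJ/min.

Q_out = 284 kJ/min

Extent of reaction ξ = 0.340 × 411 = 139.74 mol/h
Reaction term: ξ·ΔH°_rxn = 139.74 × -75.6 = -10564 kJ/h
Sensible, feed 208→25 °C: -14516 kJ/h
Outlet flows (mol/h): A 271.26, B 279.48
Sensible, products 25→124 °C: 8060.5 kJ/h
Q = ΔH = -17020 kJ/h = -4.7278 kW
Heat removed = 283.67 kJ/min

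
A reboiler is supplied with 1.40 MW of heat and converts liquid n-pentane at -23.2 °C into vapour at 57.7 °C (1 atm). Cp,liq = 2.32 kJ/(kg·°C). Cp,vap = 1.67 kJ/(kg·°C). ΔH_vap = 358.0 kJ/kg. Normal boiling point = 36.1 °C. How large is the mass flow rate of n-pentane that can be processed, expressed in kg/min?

Δh = 2.32×(36.1−-23.2) + 358.0 + 1.67×(57.7−36.1) = 531.65 kJ/kg
Q = 1.40 MW = 1400 kJ/s = 84000 kJ/min
ṁ = Q/Δh = 84000 / 531.65 = 158 kg/min

ṁ = 158 kg/min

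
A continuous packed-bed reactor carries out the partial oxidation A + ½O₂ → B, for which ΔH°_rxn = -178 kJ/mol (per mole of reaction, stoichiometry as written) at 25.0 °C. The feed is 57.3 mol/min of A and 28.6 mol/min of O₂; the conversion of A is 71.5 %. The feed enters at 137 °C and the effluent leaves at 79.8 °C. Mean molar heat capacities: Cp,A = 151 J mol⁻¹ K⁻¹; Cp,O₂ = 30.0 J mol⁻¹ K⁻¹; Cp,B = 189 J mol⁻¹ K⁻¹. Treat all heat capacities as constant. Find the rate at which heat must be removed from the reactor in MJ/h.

Extent of reaction ξ = 0.715 × 57.3 = 40.969 mol/min
Reaction term: ξ·ΔH°_rxn = 40.969 × -178 = -7292.6 kJ/min
Sensible, feed 137→25 °C: -1065.2 kJ/min
Outlet flows (mol/min): A 16.331, O₂ 8.1153, B 40.969
Sensible, products 25→79.8 °C: 572.8 kJ/min
Q = ΔH = -7784.9 kJ/min = -129.75 kW
Heat removed = 467.1 MJ/h

Q_out = 467 MJ/h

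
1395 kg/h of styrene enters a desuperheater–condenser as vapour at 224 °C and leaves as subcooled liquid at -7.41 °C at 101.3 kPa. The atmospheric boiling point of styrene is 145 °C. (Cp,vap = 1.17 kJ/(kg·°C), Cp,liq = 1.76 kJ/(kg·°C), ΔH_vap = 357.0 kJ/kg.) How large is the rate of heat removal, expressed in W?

Q_c = 278000 W

vapour 224→145 °C: -92.43 kJ/kg
condensation at 145 °C: -357 kJ/kg
liquid 145→-7.41 °C: -268.24 kJ/kg
Δh = -92.43 + -357 + -268.24 = -717.67 kJ/kg
Q = ṁ·Δh = 1395 kg/h × -717.67 kJ/kg = -1.0012e+06 kJ/h
|Q| = 278.1 kW = 278100 W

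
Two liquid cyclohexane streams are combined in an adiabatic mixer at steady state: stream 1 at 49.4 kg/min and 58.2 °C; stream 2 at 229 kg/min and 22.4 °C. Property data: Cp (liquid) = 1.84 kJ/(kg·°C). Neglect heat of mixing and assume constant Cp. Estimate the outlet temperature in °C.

No heat crosses the boundary, so H_out = H_in.
T_out = Σ ṁᵢCp,ᵢTᵢ / Σ ṁᵢCp,ᵢ
      = 14729 / 512.26 = 28.752 °C

T_out = 28.8 °C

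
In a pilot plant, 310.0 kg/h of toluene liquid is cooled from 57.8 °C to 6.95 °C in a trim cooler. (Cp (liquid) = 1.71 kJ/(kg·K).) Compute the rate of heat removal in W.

Q_c = 7490 W

Q = ṁ·Cp·ΔT = 310.0 × 1.71 × (6.95 − 57.8) = -26956 kJ/h
Converting: 26956 / 3600 s = 7.4877 kW
Cooling duty = 7487.7 W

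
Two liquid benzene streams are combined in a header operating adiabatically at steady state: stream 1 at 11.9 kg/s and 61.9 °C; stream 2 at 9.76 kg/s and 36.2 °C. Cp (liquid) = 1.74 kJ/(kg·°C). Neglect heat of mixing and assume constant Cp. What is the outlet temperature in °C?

T_out = 50.3 °C

No heat crosses the boundary, so H_out = H_in.
Σ ṁᵢCp,ᵢTᵢ = 11.9×1.74×61.9 + 9.76×1.74×36.2 = 1896.5
Σ ṁᵢCp,ᵢ = 11.9×1.74 + 9.76×1.74 = 37.688
T_out = 1896.5 / 37.688 = 50.32 °C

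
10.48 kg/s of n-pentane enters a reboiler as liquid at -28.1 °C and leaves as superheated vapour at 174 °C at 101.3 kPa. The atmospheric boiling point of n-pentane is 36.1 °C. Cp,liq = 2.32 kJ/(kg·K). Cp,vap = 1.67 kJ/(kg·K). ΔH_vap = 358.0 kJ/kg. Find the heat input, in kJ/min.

liquid -28.1→36.1 °C: 148.94 kJ/kg
vaporisation at 36.1 °C: 358 kJ/kg
vapour 36.1→174 °C: 230.29 kJ/kg
Δh = 148.94 + 358 + 230.29 = 737.24 kJ/kg
Q = ṁ·Δh = 10.48 kg/s × 737.24 kJ/kg = 7726.2 kJ/s
|Q| = 7726.2 kW = 463570 kJ/min

Q = 464000 kJ/min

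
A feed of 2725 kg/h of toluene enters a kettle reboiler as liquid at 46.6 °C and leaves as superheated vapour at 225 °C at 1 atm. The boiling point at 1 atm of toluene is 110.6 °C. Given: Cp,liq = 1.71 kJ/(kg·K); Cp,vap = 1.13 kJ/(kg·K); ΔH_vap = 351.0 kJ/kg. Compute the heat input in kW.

liquid 46.6→110.6 °C: 109.44 kJ/kg
vaporisation at 110.6 °C: 351 kJ/kg
vapour 110.6→225 °C: 129.27 kJ/kg
Δh = 109.44 + 351 + 129.27 = 589.71 kJ/kg
Q = ṁ·Δh = 2725 kg/h × 589.71 kJ/kg = 1.607e+06 kJ/h
|Q| = 446.38 kW

Q = 446 kW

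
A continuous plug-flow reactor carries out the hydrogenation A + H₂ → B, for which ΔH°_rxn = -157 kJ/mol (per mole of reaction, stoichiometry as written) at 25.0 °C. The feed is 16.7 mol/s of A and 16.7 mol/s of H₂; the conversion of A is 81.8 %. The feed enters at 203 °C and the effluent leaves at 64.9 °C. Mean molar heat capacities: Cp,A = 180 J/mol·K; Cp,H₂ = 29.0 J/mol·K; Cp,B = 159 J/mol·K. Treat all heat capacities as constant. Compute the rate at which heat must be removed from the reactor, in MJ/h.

Q_out = 9550 MJ/h

Extent of reaction ξ = 0.818 × 16.7 = 13.661 mol/s
Reaction term: ξ·ΔH°_rxn = 13.661 × -157 = -2144.7 kJ/s
Sensible, feed 203→25 °C: -621.27 kJ/s
Outlet flows (mol/s): A 3.0394, H₂ 3.0394, B 13.661
Sensible, products 25→64.9 °C: 112.01 kJ/s
Q = ΔH = -2654 kJ/s = -2654 kW
Heat removed = 9554.3 MJ/h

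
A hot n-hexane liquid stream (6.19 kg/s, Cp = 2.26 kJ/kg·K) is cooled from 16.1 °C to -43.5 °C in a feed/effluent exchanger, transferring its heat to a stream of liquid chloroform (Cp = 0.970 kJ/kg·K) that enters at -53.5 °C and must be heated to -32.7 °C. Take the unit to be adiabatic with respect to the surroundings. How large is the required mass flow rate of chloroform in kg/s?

Heat released by hot stream: Q = 6.19 × 2.26 × (16.1 − -43.5) = 833.77 kJ/s
Energy balance on cold side (adiabatic exchanger): Q = ṁ_c·Cp_c·(T_c,out − T_c,in)
ṁ_c = 833.77 / [0.970 × (-32.7 − -53.5)] = 41.325 kg/s

ṁ_c = 41.3 kg/s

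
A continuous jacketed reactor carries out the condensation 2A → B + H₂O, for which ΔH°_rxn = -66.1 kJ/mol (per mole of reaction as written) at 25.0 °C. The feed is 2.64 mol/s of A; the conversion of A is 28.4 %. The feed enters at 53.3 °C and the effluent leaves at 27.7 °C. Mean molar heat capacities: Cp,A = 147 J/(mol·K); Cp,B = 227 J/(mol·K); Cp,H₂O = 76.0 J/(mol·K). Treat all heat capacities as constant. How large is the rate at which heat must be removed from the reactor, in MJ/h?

Q_out = 125 MJ/h

Extent of reaction ξ = 0.284 × 2.64 / 2 = 0.37488 mol/s
Reaction term: ξ·ΔH°_rxn = 0.37488 × -66.1 = -24.78 kJ/s
Sensible, feed 53.3→25 °C: -10.983 kJ/s
Outlet flows (mol/s): A 1.8902, B 0.37488, H₂O 0.37488
Sensible, products 25→27.7 °C: 1.0569 kJ/s
Q = ΔH = -34.705 kJ/s = -34.705 kW
Heat removed = 124.94 MJ/h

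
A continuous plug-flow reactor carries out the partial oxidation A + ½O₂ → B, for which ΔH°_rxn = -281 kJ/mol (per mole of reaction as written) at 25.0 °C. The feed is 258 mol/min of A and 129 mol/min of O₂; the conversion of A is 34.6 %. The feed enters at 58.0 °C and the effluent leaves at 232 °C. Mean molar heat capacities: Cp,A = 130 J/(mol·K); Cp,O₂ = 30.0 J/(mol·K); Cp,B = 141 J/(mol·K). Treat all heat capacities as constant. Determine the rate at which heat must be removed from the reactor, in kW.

Q_out = 311 kW

Extent of reaction ξ = 0.346 × 258 = 89.268 mol/min
Reaction term: ξ·ΔH°_rxn = 89.268 × -281 = -25084 kJ/min
Sensible, feed 58.0→25 °C: -1234.5 kJ/min
Outlet flows (mol/min): A 168.73, O₂ 84.366, B 89.268
Sensible, products 25→232 °C: 7670 kJ/min
Q = ΔH = -18649 kJ/min = -310.81 kW
Heat removed = 310.81 kW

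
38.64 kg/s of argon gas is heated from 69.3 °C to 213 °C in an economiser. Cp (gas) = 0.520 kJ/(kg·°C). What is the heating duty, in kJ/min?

Q = 173000 kJ/min

Q = ṁ·Cp·ΔT = 38.64 × 0.520 × (213 − 69.3) = 2887.3 kJ/s
Heating duty = 173240 kJ/min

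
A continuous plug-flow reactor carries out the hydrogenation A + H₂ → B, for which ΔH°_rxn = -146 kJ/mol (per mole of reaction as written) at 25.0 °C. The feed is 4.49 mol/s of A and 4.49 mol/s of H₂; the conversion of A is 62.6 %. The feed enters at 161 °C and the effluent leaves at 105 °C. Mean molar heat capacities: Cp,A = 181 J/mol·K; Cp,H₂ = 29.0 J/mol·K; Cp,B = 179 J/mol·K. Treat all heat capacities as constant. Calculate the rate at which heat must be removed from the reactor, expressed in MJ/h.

Q_out = 1690 MJ/h

Extent of reaction ξ = 0.626 × 4.49 = 2.8107 mol/s
Reaction term: ξ·ΔH°_rxn = 2.8107 × -146 = -410.37 kJ/s
Sensible, feed 161→25 °C: -128.23 kJ/s
Outlet flows (mol/s): A 1.6793, H₂ 1.6793, B 2.8107
Sensible, products 25→105 °C: 68.461 kJ/s
Q = ΔH = -470.14 kJ/s = -470.14 kW
Heat removed = 1692.5 MJ/h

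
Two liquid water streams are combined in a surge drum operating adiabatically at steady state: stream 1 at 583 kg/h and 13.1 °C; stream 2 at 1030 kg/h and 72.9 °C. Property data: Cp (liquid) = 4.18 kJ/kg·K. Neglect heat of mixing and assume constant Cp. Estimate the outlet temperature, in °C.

No heat crosses the boundary, so H_out = H_in.
Σ ṁᵢCp,ᵢTᵢ = 583×4.18×13.1 + 1030×4.18×72.9 = 345790
Σ ṁᵢCp,ᵢ = 583×4.18 + 1030×4.18 = 6742.3
T_out = 345790 / 6742.3 = 51.286 °C

T_out = 51.3 °C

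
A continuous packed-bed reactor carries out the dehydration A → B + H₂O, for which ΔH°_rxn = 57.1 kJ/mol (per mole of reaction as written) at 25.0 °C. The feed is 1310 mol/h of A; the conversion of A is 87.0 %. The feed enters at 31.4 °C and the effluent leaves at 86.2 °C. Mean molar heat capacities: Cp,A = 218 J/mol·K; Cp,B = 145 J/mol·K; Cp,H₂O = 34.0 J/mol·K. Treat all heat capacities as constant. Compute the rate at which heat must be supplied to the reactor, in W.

Q_in = 21700 W

Extent of reaction ξ = 0.870 × 1310 = 1139.7 mol/h
Reaction term: ξ·ΔH°_rxn = 1139.7 × 57.1 = 65077 kJ/h
Sensible, feed 31.4→25 °C: -1827.7 kJ/h
Outlet flows (mol/h): A 170.3, B 1139.7, H₂O 1139.7
Sensible, products 25→86.2 °C: 14757 kJ/h
Q = ΔH = 78006 kJ/h = 21.668 kW
Heat supplied = 21668 W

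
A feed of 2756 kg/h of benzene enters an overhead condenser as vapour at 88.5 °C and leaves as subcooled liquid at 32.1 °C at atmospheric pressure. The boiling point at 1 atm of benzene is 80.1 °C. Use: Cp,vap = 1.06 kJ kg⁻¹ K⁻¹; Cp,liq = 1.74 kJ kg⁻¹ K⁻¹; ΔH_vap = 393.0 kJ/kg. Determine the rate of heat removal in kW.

vapour 88.5→80.1 °C: -8.904 kJ/kg
condensation at 80.1 °C: -393 kJ/kg
liquid 80.1→32.1 °C: -83.52 kJ/kg
Δh = -8.904 + -393 + -83.52 = -485.42 kJ/kg
Q = ṁ·Δh = 2756 kg/h × -485.42 kJ/kg = -1.3378e+06 kJ/h
|Q| = 371.62 kW

Q_c = 372 kW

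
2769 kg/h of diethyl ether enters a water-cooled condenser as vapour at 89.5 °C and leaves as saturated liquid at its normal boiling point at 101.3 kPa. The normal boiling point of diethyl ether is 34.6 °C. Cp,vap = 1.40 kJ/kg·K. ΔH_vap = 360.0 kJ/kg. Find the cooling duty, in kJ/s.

vapour 89.5→34.6 °C: -76.86 kJ/kg
condensation at 34.6 °C: -360 kJ/kg
Δh = -76.86 + -360 = -436.86 kJ/kg
Q = ṁ·Δh = 2769 kg/h × -436.86 kJ/kg = -1.2097e+06 kJ/h
|Q| = 336.02 kW

Q_c = 336 kJ/s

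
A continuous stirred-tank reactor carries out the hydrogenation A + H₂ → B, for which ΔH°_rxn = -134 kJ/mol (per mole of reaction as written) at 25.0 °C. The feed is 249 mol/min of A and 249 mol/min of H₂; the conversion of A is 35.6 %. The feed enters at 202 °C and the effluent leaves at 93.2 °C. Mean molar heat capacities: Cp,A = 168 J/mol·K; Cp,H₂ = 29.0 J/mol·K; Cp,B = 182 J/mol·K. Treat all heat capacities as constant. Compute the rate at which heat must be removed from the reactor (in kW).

Q_out = 288 kW

Extent of reaction ξ = 0.356 × 249 = 88.644 mol/min
Reaction term: ξ·ΔH°_rxn = 88.644 × -134 = -11878 kJ/min
Sensible, feed 202→25 °C: -8682.4 kJ/min
Outlet flows (mol/min): A 160.36, H₂ 160.36, B 88.644
Sensible, products 25→93.2 °C: 3254.7 kJ/min
Q = ΔH = -17306 kJ/min = -288.43 kW
Heat removed = 288.43 kW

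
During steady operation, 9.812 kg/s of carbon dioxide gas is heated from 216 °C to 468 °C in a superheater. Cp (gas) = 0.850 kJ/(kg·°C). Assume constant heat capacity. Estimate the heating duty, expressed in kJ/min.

Q = ṁ·Cp·ΔT = 9.812 × 0.850 × (468 − 216) = 2101.7 kJ/s
Heating duty = 126100 kJ/min

Q = 126000 kJ/min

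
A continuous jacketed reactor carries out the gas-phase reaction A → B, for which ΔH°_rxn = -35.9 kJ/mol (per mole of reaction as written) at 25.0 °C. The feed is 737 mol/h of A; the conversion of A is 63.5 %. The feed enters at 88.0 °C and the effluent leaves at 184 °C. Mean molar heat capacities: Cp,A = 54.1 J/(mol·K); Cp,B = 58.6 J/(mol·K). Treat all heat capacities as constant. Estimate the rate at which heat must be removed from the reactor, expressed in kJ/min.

Q_out = 211 kJ/min

Extent of reaction ξ = 0.635 × 737 = 468 mol/h
Reaction term: ξ·ΔH°_rxn = 468 × -35.9 = -16801 kJ/h
Sensible, feed 88.0→25 °C: -2511.9 kJ/h
Outlet flows (mol/h): A 269, B 468
Sensible, products 25→184 °C: 6674.5 kJ/h
Q = ΔH = -12638 kJ/h = -3.5107 kW
Heat removed = 210.64 kJ/min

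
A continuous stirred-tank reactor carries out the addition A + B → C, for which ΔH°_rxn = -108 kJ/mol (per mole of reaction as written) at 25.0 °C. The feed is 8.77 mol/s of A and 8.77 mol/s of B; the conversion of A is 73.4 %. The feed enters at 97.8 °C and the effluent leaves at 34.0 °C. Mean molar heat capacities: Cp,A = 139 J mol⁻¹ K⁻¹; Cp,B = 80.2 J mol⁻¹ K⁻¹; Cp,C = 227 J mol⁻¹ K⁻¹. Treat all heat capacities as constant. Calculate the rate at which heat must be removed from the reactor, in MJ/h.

Q_out = 2940 MJ/h

Extent of reaction ξ = 0.734 × 8.77 = 6.4372 mol/s
Reaction term: ξ·ΔH°_rxn = 6.4372 × -108 = -695.22 kJ/s
Sensible, feed 97.8→25 °C: -139.95 kJ/s
Outlet flows (mol/s): A 2.3328, B 2.3328, C 6.4372
Sensible, products 25→34.0 °C: 17.753 kJ/s
Q = ΔH = -817.41 kJ/s = -817.41 kW
Heat removed = 2942.7 MJ/h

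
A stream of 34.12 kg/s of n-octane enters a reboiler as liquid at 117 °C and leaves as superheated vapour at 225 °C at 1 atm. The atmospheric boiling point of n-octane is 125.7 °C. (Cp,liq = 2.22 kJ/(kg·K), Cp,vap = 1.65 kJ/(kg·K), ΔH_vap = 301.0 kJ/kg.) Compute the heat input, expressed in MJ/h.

Q = 59500 MJ/h

liquid 117→125.7 °C: 19.314 kJ/kg
vaporisation at 125.7 °C: 301 kJ/kg
vapour 125.7→225 °C: 163.84 kJ/kg
Δh = 19.314 + 301 + 163.84 = 484.16 kJ/kg
Q = ṁ·Δh = 34.12 kg/s × 484.16 kJ/kg = 16520 kJ/s
|Q| = 16520 kW = 59470 MJ/h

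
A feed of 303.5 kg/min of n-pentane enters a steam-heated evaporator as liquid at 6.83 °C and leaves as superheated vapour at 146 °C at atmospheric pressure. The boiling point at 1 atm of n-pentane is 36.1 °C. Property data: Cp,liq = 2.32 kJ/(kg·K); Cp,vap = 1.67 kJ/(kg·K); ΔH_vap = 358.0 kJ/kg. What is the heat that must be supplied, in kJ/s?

Q = 3080 kJ/s

liquid 6.83→36.1 °C: 67.906 kJ/kg
vaporisation at 36.1 °C: 358 kJ/kg
vapour 36.1→146 °C: 183.53 kJ/kg
Δh = 67.906 + 358 + 183.53 = 609.44 kJ/kg
Q = ṁ·Δh = 303.5 kg/min × 609.44 kJ/kg = 184960 kJ/min
|Q| = 3082.7 kW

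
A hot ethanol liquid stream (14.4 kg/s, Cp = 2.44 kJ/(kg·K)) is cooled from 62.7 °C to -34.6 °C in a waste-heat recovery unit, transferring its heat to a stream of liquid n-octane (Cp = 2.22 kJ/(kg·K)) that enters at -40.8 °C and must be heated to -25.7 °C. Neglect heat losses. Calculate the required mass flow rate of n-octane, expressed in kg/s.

Heat released by hot stream: Q = 14.4 × 2.44 × (62.7 − -34.6) = 3418.7 kJ/s
Energy balance on cold side (adiabatic exchanger): Q = ṁ_c·Cp_c·(T_c,out − T_c,in)
ṁ_c = 3418.7 / [2.22 × (-25.7 − -40.8)] = 101.98 kg/s

ṁ_c = 102 kg/s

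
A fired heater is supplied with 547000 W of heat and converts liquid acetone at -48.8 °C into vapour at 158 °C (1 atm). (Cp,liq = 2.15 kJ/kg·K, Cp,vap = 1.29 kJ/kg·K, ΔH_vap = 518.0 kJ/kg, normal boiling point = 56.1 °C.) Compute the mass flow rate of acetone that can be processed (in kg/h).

ṁ = 2250 kg/h

Δh = 2.15×(56.1−-48.8) + 518.0 + 1.29×(158−56.1) = 874.99 kJ/kg
Q = 547000 W = 547 kJ/s = 1.9692e+06 kJ/h
ṁ = Q/Δh = 1.9692e+06 / 874.99 = 2250.6 kg/h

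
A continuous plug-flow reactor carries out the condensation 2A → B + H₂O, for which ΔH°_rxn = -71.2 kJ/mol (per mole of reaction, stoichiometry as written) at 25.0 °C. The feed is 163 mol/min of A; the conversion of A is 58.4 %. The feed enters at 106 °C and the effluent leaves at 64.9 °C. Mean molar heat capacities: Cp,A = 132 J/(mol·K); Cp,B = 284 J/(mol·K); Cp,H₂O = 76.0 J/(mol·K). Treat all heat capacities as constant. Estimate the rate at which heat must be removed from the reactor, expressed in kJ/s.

Q_out = 68.2 kJ/s

Extent of reaction ξ = 0.584 × 163 / 2 = 47.596 mol/min
Reaction term: ξ·ΔH°_rxn = 47.596 × -71.2 = -3388.8 kJ/min
Sensible, feed 106→25 °C: -1742.8 kJ/min
Outlet flows (mol/min): A 67.808, B 47.596, H₂O 47.596
Sensible, products 25→64.9 °C: 1040.8 kJ/min
Q = ΔH = -4090.8 kJ/min = -68.181 kW
Heat removed = 68.181 kJ/s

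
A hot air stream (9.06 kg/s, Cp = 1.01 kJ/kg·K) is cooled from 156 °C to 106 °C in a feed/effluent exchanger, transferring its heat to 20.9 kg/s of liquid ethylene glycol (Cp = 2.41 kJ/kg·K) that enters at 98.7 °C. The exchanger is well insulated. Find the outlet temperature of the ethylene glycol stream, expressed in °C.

Heat released by hot stream: Q = 9.06 × 1.01 × (156 − 106) = 457.53 kJ/s
Energy balance on cold side (adiabatic exchanger): Q = ṁ_c·Cp_c·(T_c,out − T_c,in)
T_c,out = 98.7 + 457.53/(20.9 × 2.41) = 107.78 °C

T_c,out = 108 °C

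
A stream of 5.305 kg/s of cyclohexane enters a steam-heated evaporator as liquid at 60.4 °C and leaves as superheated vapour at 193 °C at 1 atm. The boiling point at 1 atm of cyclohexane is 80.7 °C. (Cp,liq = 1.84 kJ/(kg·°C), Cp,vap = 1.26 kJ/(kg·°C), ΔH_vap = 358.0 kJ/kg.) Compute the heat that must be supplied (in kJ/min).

liquid 60.4→80.7 °C: 37.352 kJ/kg
vaporisation at 80.7 °C: 358 kJ/kg
vapour 80.7→193 °C: 141.5 kJ/kg
Δh = 37.352 + 358 + 141.5 = 536.85 kJ/kg
Q = ṁ·Δh = 5.305 kg/s × 536.85 kJ/kg = 2848 kJ/s
|Q| = 2848 kW = 170880 kJ/min

Q = 171000 kJ/min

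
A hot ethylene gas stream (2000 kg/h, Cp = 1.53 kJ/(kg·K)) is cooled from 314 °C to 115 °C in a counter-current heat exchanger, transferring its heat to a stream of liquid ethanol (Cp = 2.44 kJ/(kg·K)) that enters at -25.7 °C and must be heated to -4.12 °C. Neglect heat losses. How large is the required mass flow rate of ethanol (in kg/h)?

ṁ_c = 11600 kg/h

Heat released by hot stream: Q = 2000 × 1.53 × (314 − 115) = 608940 kJ/h
Energy balance on cold side (adiabatic exchanger): Q = ṁ_c·Cp_c·(T_c,out − T_c,in)
ṁ_c = 608940 / [2.44 × (-4.12 − -25.7)] = 11565 kg/h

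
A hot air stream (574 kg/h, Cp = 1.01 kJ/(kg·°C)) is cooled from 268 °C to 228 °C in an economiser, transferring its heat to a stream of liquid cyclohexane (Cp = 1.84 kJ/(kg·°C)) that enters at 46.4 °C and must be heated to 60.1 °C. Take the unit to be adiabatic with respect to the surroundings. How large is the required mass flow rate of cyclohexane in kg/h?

Heat released by hot stream: Q = 574 × 1.01 × (268 − 228) = 23190 kJ/h
Energy balance on cold side (adiabatic exchanger): Q = ṁ_c·Cp_c·(T_c,out − T_c,in)
ṁ_c = 23190 / [1.84 × (60.1 − 46.4)] = 919.93 kg/h

ṁ_c = 920 kg/h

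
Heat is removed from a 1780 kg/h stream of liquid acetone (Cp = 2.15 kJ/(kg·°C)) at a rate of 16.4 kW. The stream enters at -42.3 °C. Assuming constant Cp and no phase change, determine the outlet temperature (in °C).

Q = 16.4 kW = 59040 kJ/h
ΔT = Q/(ṁ·Cp) = 59040/(1780×2.15) = 15.427 K
T_out = -42.3 − 15.427 = -57.727 °C

T_out = -57.7 °C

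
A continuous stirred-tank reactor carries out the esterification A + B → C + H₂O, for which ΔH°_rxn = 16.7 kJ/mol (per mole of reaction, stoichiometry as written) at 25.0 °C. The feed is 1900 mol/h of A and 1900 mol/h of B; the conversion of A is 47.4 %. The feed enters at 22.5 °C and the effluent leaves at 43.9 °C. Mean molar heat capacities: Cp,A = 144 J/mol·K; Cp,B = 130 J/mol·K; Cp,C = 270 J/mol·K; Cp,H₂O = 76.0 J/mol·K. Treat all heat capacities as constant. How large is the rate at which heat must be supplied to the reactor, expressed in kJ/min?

Q_in = 457 kJ/min

Extent of reaction ξ = 0.474 × 1900 = 900.6 mol/h
Reaction term: ξ·ΔH°_rxn = 900.6 × 16.7 = 15040 kJ/h
Sensible, feed 22.5→25 °C: 1301.5 kJ/h
Outlet flows (mol/h): A 999.4, B 999.4, C 900.6, H₂O 900.6
Sensible, products 25→43.9 °C: 11065 kJ/h
Q = ΔH = 27406 kJ/h = 7.6129 kW
Heat supplied = 456.77 kJ/min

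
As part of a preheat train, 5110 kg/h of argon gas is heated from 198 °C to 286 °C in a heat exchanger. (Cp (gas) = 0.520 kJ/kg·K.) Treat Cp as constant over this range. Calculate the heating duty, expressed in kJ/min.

Q = ṁ·Cp·ΔT = 5110 × 0.520 × (286 − 198) = 233830 kJ/h
Converting: 233830 / 3600 s = 64.954 kW
Heating duty = 3897.2 kJ/min

Q = 3900 kJ/min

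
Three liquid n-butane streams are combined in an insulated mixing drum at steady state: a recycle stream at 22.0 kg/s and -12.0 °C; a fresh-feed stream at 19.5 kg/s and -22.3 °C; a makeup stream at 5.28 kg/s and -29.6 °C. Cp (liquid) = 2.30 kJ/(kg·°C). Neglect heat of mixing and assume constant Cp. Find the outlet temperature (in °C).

T_out = -18.3 °C

Adiabatic, steady state ⇒ Σ ṁᵢCp,ᵢ(T_out − Tᵢ) = 0
T_out = Σ ṁᵢCp,ᵢTᵢ / Σ ṁᵢCp,ᵢ
      = -1966.8 / 107.59 = -18.28 °C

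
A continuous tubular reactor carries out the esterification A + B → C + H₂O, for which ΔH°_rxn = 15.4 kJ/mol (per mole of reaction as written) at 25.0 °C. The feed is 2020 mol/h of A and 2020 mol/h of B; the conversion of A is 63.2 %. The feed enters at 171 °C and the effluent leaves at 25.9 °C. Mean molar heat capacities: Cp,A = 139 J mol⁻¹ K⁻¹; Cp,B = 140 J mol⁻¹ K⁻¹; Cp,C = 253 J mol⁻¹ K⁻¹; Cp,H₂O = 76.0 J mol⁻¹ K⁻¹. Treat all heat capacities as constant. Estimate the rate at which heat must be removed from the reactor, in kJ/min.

Extent of reaction ξ = 0.632 × 2020 = 1276.6 mol/h
Reaction term: ξ·ΔH°_rxn = 1276.6 × 15.4 = 19660 kJ/h
Sensible, feed 171→25 °C: -82283 kJ/h
Outlet flows (mol/h): A 743.36, B 743.36, C 1276.6, H₂O 1276.6
Sensible, products 25→25.9 °C: 564.67 kJ/h
Q = ΔH = -62058 kJ/h = -17.238 kW
Heat removed = 1034.3 kJ/min

Q_out = 1030 kJ/min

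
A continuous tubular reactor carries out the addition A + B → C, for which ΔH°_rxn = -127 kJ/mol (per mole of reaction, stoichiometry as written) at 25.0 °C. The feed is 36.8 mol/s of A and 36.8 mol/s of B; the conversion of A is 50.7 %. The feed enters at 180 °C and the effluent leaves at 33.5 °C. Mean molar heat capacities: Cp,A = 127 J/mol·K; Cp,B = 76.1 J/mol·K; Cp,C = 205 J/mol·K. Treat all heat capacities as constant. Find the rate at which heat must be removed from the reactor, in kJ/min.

Extent of reaction ξ = 0.507 × 36.8 = 18.658 mol/s
Reaction term: ξ·ΔH°_rxn = 18.658 × -127 = -2369.5 kJ/s
Sensible, feed 180→25 °C: -1158.5 kJ/s
Outlet flows (mol/s): A 18.142, B 18.142, C 18.658
Sensible, products 25→33.5 °C: 63.831 kJ/s
Q = ΔH = -3464.2 kJ/s = -3464.2 kW
Heat removed = 207850 kJ/min

Q_out = 208000 kJ/min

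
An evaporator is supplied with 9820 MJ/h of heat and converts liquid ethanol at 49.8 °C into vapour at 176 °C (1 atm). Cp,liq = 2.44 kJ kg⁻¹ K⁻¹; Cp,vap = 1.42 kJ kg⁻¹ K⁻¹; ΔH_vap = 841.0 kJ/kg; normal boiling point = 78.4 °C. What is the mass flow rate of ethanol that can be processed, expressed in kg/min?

ṁ = 156 kg/min

Δh = 2.44×(78.4−49.8) + 841.0 + 1.42×(176−78.4) = 1049.4 kJ/kg
Q = 9820 MJ/h = 2727.8 kJ/s = 163670 kJ/min
ṁ = Q/Δh = 163670 / 1049.4 = 155.97 kg/min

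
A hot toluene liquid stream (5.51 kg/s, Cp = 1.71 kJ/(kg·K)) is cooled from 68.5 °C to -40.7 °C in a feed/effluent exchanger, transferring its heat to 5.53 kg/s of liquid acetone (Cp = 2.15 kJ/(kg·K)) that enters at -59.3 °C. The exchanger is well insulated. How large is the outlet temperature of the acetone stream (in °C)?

Heat released by hot stream: Q = 5.51 × 1.71 × (68.5 − -40.7) = 1028.9 kJ/s
Energy balance on cold side (adiabatic exchanger): Q = ṁ_c·Cp_c·(T_c,out − T_c,in)
T_c,out = -59.3 + 1028.9/(5.53 × 2.15) = 27.238 °C

T_c,out = 27.2 °C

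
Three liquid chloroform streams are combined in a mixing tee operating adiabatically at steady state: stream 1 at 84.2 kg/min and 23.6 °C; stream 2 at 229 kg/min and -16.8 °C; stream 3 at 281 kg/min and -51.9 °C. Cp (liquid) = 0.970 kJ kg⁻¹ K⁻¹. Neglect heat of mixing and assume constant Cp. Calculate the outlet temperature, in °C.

T_out = -27.7 °C

Adiabatic, steady state ⇒ Σ ṁᵢCp,ᵢ(T_out − Tᵢ) = 0
T_out = Σ ṁᵢCp,ᵢTᵢ / Σ ṁᵢCp,ᵢ
      = -15951 / 576.37 = -27.674 °C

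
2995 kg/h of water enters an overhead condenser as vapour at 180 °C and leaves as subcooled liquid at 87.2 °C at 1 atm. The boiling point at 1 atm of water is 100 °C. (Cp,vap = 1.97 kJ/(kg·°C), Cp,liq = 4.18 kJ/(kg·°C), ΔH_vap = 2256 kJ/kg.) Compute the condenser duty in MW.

vapour 180→100 °C: -157.6 kJ/kg
condensation at 100 °C: -2256 kJ/kg
liquid 100→87.2 °C: -53.504 kJ/kg
Δh = -157.6 + -2256 + -53.504 = -2467.1 kJ/kg
Q = ṁ·Δh = 2995 kg/h × -2467.1 kJ/kg = -7.389e+06 kJ/h
|Q| = 2052.5 kW = 2.0525 MW

Q_c = 2.05 MW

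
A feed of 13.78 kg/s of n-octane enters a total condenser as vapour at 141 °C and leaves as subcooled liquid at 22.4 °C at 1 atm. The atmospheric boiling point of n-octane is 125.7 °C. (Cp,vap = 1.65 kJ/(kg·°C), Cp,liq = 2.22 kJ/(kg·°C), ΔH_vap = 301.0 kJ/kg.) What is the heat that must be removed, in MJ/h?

vapour 141→125.7 °C: -25.245 kJ/kg
condensation at 125.7 °C: -301 kJ/kg
liquid 125.7→22.4 °C: -229.33 kJ/kg
Δh = -25.245 + -301 + -229.33 = -555.57 kJ/kg
Q = ṁ·Δh = 13.78 kg/s × -555.57 kJ/kg = -7655.8 kJ/s
|Q| = 7655.8 kW = 27561 MJ/h

Q_c = 27600 MJ/h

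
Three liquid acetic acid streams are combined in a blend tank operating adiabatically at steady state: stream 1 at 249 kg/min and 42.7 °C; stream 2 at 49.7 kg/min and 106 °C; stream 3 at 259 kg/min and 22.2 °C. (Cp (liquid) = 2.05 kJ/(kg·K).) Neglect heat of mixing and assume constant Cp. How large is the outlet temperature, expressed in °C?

T_out = 38.8 °C

Energy balance with Q = 0: Σ ṁᵢCp,ᵢ(T_out − Tᵢ) = 0
Σ ṁᵢCp,ᵢTᵢ = 249×2.05×42.7 + 49.7×2.05×106 + 259×2.05×22.2 = 44383
Σ ṁᵢCp,ᵢ = 249×2.05 + 49.7×2.05 + 259×2.05 = 1143.3
T_out = 44383 / 1143.3 = 38.821 °C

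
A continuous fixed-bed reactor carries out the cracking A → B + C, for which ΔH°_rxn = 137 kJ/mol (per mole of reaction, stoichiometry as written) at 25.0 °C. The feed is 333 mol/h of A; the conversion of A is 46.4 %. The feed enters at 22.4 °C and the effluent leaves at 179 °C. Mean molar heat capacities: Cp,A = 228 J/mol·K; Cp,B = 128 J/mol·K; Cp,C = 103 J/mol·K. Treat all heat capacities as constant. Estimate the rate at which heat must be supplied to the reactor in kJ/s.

Q_in = 9.20 kJ/s

Extent of reaction ξ = 0.464 × 333 = 154.51 mol/h
Reaction term: ξ·ΔH°_rxn = 154.51 × 137 = 21168 kJ/h
Sensible, feed 22.4→25 °C: 197.4 kJ/h
Outlet flows (mol/h): A 178.49, B 154.51, C 154.51
Sensible, products 25→179 °C: 11764 kJ/h
Q = ΔH = 33129 kJ/h = 9.2026 kW
Heat supplied = 9.2026 kJ/s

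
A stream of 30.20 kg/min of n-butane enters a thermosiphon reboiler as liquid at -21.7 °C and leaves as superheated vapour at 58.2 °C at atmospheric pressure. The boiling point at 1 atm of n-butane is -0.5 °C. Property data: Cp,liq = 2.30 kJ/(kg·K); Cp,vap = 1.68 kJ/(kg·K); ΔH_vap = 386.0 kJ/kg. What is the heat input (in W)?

liquid -21.7→-0.5 °C: 48.76 kJ/kg
vaporisation at -0.5 °C: 386 kJ/kg
vapour -0.5→58.2 °C: 98.616 kJ/kg
Δh = 48.76 + 386 + 98.616 = 533.38 kJ/kg
Q = ṁ·Δh = 30.20 kg/min × 533.38 kJ/kg = 16108 kJ/min
|Q| = 268.47 kW = 268470 W

Q = 268000 W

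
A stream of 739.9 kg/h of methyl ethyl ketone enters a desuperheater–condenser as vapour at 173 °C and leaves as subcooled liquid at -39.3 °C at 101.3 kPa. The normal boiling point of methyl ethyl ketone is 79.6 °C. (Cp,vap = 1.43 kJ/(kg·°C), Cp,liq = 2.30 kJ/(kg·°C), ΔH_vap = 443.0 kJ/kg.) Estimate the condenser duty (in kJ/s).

vapour 173→79.6 °C: -133.56 kJ/kg
condensation at 79.6 °C: -443 kJ/kg
liquid 79.6→-39.3 °C: -273.47 kJ/kg
Δh = -133.56 + -443 + -273.47 = -850.03 kJ/kg
Q = ṁ·Δh = 739.9 kg/h × -850.03 kJ/kg = -628940 kJ/h
|Q| = 174.71 kW

Q_c = 175 kJ/s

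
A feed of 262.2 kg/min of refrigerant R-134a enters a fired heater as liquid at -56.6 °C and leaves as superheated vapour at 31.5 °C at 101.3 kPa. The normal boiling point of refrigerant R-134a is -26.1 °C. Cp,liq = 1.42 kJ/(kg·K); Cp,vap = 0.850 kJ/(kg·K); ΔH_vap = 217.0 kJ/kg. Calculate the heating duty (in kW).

liquid -56.6→-26.1 °C: 43.31 kJ/kg
vaporisation at -26.1 °C: 217 kJ/kg
vapour -26.1→31.5 °C: 48.96 kJ/kg
Δh = 43.31 + 217 + 48.96 = 309.27 kJ/kg
Q = ṁ·Δh = 262.2 kg/min × 309.27 kJ/kg = 81091 kJ/min
|Q| = 1351.5 kW

Q = 1350 kW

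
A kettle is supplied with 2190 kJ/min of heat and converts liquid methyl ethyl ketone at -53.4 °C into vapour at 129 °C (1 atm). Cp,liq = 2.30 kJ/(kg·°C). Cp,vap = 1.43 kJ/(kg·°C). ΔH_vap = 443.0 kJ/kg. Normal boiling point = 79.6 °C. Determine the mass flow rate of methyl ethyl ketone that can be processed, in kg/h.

ṁ = 160 kg/h

Δh = 2.30×(79.6−-53.4) + 443.0 + 1.43×(129−79.6) = 819.54 kJ/kg
Q = 2190 kJ/min = 36.5 kJ/s = 131400 kJ/h
ṁ = Q/Δh = 131400 / 819.54 = 160.33 kg/h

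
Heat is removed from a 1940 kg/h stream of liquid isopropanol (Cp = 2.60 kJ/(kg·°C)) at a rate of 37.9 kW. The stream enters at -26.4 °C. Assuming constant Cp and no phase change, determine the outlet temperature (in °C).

Q = 37.9 kW = 136440 kJ/h
ΔT = Q/(ṁ·Cp) = 136440/(1940×2.60) = 27.05 K
T_out = -26.4 − 27.05 = -53.45 °C

T_out = -53.4 °C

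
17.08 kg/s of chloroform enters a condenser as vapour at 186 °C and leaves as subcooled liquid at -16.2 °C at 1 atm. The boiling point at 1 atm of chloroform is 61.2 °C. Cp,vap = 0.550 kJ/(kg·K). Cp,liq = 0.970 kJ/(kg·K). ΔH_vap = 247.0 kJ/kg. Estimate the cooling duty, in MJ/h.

vapour 186→61.2 °C: -68.64 kJ/kg
condensation at 61.2 °C: -247 kJ/kg
liquid 61.2→-16.2 °C: -75.078 kJ/kg
Δh = -68.64 + -247 + -75.078 = -390.72 kJ/kg
Q = ṁ·Δh = 17.08 kg/s × -390.72 kJ/kg = -6673.5 kJ/s
|Q| = 6673.5 kW = 24024 MJ/h

Q_c = 24000 MJ/h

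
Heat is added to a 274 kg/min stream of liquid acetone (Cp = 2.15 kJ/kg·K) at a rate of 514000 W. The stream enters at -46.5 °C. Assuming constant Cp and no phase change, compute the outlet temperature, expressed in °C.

T_out = 5.85 °C

Q = 514000 W = 30840 kJ/min
ΔT = Q/(ṁ·Cp) = 30840/(274×2.15) = 52.351 K
T_out = -46.5 + 52.351 = 5.851 °C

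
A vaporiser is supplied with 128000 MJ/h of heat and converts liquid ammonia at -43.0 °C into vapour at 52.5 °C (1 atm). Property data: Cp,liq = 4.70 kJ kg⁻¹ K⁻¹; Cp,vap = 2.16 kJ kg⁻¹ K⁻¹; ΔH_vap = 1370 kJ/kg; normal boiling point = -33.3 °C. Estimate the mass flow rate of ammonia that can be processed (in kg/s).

ṁ = 22.2 kg/s

Δh = 4.70×(-33.3−-43.0) + 1370 + 2.16×(52.5−-33.3) = 1600.9 kJ/kg
Q = 128000 MJ/h = 35556 kJ/s = 35556 kJ/s
ṁ = Q/Δh = 35556 / 1600.9 = 22.209 kg/s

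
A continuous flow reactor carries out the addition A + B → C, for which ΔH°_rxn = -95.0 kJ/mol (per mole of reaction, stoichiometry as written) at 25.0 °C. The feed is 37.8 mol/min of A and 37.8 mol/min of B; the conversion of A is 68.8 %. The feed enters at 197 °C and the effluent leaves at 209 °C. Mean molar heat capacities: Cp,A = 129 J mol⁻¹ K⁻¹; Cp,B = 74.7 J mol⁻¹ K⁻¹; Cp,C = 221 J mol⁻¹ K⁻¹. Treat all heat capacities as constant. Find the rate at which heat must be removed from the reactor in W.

Extent of reaction ξ = 0.688 × 37.8 = 26.006 mol/min
Reaction term: ξ·ΔH°_rxn = 26.006 × -95.0 = -2470.6 kJ/min
Sensible, feed 197→25 °C: -1324.4 kJ/min
Outlet flows (mol/min): A 11.794, B 11.794, C 26.006
Sensible, products 25→209 °C: 1499.6 kJ/min
Q = ΔH = -2295.4 kJ/min = -38.257 kW
Heat removed = 38257 W

Q_out = 38300 W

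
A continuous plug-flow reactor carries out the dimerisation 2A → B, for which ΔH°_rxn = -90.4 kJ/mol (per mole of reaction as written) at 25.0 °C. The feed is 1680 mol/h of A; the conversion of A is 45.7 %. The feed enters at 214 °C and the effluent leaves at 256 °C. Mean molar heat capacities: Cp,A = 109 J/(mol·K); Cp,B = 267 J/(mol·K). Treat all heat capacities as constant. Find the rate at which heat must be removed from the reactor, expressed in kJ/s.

Extent of reaction ξ = 0.457 × 1680 / 2 = 383.88 mol/h
Reaction term: ξ·ΔH°_rxn = 383.88 × -90.4 = -34703 kJ/h
Sensible, feed 214→25 °C: -34610 kJ/h
Outlet flows (mol/h): A 912.24, B 383.88
Sensible, products 25→256 °C: 46646 kJ/h
Q = ΔH = -22667 kJ/h = -6.2963 kW
Heat removed = 6.2963 kJ/s

Q_out = 6.30 kJ/s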